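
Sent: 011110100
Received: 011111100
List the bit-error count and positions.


XOR: 000001000

1 error(s) at position(s): 5


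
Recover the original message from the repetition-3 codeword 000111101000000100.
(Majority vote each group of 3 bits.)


Groups: 000, 111, 101, 000, 000, 100
Majority votes: 011000

011000


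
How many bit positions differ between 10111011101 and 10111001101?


XOR: 00000010000
Count of 1s: 1

1


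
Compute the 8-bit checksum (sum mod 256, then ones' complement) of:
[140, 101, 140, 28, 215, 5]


Sum = 629 mod 256 = 117
Complement = 138

138


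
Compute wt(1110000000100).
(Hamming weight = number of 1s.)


Counting 1s in 1110000000100

4


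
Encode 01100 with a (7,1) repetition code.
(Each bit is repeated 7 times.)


Each bit -> 7 copies

00000001111111111111100000000000000


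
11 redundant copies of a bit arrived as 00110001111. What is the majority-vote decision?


Ones: 6 out of 11
Threshold: 6

1 (6/11 voted 1)


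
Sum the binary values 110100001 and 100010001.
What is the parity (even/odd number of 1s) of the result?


110100001 = 417
100010001 = 273
Sum = 690 = 1010110010
1s count = 5

odd parity (5 ones in 1010110010)


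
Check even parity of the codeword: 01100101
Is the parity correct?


Number of 1s: 4

Yes, parity is correct (4 ones)


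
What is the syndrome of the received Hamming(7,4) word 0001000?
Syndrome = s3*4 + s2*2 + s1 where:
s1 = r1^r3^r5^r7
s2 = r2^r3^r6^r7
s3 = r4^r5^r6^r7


s1=0, s2=0, s3=1

Syndrome = 4 (error at position 4)


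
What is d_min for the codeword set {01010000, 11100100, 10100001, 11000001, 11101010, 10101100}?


Comparing all pairs, minimum distance: 2
Can detect 1 errors, correct 0 errors

2


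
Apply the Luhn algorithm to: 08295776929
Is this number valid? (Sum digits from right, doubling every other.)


Luhn sum = 60
60 mod 10 = 0

Valid (Luhn sum mod 10 = 0)


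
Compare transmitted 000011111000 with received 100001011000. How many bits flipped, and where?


XOR: 100010100000

3 error(s) at position(s): 0, 4, 6


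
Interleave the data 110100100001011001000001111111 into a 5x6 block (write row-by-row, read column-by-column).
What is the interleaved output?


Matrix:
  110100
  100001
  011001
  000001
  111111
Read columns: 110011010100101100010000101111

110011010100101100010000101111


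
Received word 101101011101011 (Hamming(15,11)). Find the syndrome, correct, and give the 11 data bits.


Syndrome = 6: error at position 6

Data: 10001101011 (corrected bit 6)


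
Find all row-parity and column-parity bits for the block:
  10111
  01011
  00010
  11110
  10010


Row parities: 01100
Column parities: 10010

Row P: 01100, Col P: 10010, Corner: 0


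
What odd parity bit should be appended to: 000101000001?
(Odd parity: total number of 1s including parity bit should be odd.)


Number of 1s in data: 3
Parity bit: 0

0


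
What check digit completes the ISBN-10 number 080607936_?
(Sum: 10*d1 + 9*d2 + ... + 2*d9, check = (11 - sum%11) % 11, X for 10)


Weighted sum: 206
206 mod 11 = 8

Check digit: 3


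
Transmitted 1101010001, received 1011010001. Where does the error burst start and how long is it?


XOR: 0110000000

Burst at position 1, length 2


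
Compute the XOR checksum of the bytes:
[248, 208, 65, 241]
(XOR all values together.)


XOR chain: 248 ^ 208 ^ 65 ^ 241 = 152

152


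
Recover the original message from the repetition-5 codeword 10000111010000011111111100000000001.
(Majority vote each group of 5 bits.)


Groups: 10000, 11101, 00000, 11111, 11110, 00000, 00001
Majority votes: 0101100

0101100


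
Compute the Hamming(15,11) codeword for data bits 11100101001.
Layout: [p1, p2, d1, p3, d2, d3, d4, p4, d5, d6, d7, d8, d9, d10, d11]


Parity bits: p1=1, p2=0, p3=0, p4=1

101011010101001


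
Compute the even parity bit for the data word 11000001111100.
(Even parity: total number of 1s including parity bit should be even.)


Number of 1s in data: 7
Parity bit: 1

1


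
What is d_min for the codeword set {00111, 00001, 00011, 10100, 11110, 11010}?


Comparing all pairs, minimum distance: 1
Can detect 0 errors, correct 0 errors

1


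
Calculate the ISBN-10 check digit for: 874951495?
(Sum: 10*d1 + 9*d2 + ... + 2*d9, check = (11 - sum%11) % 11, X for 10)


Weighted sum: 326
326 mod 11 = 7

Check digit: 4


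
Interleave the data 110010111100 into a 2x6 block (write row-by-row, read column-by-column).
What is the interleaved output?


Matrix:
  110010
  111100
Read columns: 111101011000

111101011000


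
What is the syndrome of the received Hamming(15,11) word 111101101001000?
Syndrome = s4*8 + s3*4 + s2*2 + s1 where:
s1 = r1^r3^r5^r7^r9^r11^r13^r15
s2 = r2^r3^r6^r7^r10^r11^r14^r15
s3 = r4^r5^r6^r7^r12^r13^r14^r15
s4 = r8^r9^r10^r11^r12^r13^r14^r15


s1=0, s2=0, s3=0, s4=0

Syndrome = 0 (no error)


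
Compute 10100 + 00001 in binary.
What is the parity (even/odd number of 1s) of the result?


10100 = 20
00001 = 1
Sum = 21 = 10101
1s count = 3

odd parity (3 ones in 10101)


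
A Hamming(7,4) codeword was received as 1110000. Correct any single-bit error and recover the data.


Syndrome = 0: no error detected

Data: 1000 (no errors)


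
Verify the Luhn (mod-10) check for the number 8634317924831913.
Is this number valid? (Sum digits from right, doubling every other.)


Luhn sum = 78
78 mod 10 = 8

Invalid (Luhn sum mod 10 = 8)


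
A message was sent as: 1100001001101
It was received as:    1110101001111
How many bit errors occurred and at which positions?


XOR: 0010100000010

3 error(s) at position(s): 2, 4, 11


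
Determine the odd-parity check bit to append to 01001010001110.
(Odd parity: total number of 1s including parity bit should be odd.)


Number of 1s in data: 6
Parity bit: 1

1


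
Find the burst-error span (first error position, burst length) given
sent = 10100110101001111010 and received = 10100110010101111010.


XOR: 00000000111100000000

Burst at position 8, length 4


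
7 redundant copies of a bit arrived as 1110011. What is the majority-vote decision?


Ones: 5 out of 7
Threshold: 4

1 (5/7 voted 1)


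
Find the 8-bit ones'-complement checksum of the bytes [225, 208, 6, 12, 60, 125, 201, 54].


Sum = 891 mod 256 = 123
Complement = 132

132


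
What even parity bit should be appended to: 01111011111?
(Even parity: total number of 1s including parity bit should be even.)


Number of 1s in data: 9
Parity bit: 1

1


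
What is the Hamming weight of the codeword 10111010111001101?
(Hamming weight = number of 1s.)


Counting 1s in 10111010111001101

11


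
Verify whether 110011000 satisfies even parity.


Number of 1s: 4

Yes, parity is correct (4 ones)


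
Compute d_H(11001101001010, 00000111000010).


XOR: 11001010001000
Count of 1s: 5

5


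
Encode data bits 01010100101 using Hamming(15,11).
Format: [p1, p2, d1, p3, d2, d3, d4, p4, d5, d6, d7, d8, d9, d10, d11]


Parity bits: p1=0, p2=1, p3=0, p4=1

010010110100101


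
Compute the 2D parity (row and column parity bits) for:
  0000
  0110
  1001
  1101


Row parities: 0001
Column parities: 0010

Row P: 0001, Col P: 0010, Corner: 1


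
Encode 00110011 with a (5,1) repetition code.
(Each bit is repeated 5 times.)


Each bit -> 5 copies

0000000000111111111100000000001111111111


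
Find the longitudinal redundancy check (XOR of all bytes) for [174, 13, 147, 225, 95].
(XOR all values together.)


XOR chain: 174 ^ 13 ^ 147 ^ 225 ^ 95 = 142

142


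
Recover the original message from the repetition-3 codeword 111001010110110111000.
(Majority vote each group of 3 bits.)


Groups: 111, 001, 010, 110, 110, 111, 000
Majority votes: 1001110

1001110


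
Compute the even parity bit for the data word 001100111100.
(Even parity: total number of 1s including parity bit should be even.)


Number of 1s in data: 6
Parity bit: 0

0


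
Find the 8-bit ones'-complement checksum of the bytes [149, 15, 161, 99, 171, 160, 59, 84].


Sum = 898 mod 256 = 130
Complement = 125

125


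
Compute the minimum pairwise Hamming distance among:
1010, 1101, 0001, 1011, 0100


Comparing all pairs, minimum distance: 1
Can detect 0 errors, correct 0 errors

1


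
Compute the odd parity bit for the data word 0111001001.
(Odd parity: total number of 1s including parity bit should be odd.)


Number of 1s in data: 5
Parity bit: 0

0


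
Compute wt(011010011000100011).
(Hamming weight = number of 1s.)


Counting 1s in 011010011000100011

8


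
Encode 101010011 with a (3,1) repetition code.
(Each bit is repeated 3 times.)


Each bit -> 3 copies

111000111000111000000111111


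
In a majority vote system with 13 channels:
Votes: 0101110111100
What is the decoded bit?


Ones: 8 out of 13
Threshold: 7

1 (8/13 voted 1)


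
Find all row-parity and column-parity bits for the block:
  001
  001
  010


Row parities: 111
Column parities: 010

Row P: 111, Col P: 010, Corner: 1


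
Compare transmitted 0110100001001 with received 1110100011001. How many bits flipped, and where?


XOR: 1000000010000

2 error(s) at position(s): 0, 8


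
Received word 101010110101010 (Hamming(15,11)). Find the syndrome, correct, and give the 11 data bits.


Syndrome = 0: no error detected

Data: 11010101010 (no errors)


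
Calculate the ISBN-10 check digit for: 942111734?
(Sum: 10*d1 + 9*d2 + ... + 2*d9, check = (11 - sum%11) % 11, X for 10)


Weighted sum: 205
205 mod 11 = 7

Check digit: 4


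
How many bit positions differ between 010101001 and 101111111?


XOR: 111010110
Count of 1s: 6

6


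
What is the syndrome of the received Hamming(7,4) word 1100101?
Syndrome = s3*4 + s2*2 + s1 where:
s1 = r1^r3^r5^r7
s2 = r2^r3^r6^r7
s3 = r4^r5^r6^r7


s1=1, s2=0, s3=0

Syndrome = 1 (error at position 1)


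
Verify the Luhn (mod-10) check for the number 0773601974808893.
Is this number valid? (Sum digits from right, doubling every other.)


Luhn sum = 72
72 mod 10 = 2

Invalid (Luhn sum mod 10 = 2)


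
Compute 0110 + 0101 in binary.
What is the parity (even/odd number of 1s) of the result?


0110 = 6
0101 = 5
Sum = 11 = 1011
1s count = 3

odd parity (3 ones in 1011)


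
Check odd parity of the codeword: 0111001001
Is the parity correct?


Number of 1s: 5

Yes, parity is correct (5 ones)


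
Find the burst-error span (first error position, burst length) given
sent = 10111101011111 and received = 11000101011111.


XOR: 01111000000000

Burst at position 1, length 4


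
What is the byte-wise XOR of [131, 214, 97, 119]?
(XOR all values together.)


XOR chain: 131 ^ 214 ^ 97 ^ 119 = 67

67


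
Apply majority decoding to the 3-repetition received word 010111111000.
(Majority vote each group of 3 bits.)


Groups: 010, 111, 111, 000
Majority votes: 0110

0110


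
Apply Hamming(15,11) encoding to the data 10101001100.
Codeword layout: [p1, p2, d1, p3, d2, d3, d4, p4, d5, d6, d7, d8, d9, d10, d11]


Parity bits: p1=1, p2=0, p3=1, p4=1

101101011001100


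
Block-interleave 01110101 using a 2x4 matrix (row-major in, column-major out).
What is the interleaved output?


Matrix:
  0111
  0101
Read columns: 00111011

00111011


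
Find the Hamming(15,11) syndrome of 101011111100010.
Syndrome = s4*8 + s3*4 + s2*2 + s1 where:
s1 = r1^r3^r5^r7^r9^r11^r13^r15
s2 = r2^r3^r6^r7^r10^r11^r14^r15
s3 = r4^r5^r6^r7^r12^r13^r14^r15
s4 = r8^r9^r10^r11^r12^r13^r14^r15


s1=1, s2=1, s3=0, s4=0

Syndrome = 3 (error at position 3)


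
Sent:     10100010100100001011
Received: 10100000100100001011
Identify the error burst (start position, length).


XOR: 00000010000000000000

Burst at position 6, length 1


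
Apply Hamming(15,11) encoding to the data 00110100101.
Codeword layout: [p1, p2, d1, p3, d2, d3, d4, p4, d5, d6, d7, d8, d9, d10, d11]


Parity bits: p1=1, p2=0, p3=0, p4=1

100001110100101


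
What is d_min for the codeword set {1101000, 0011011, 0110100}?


Comparing all pairs, minimum distance: 4
Can detect 3 errors, correct 1 errors

4


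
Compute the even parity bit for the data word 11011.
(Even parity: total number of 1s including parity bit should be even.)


Number of 1s in data: 4
Parity bit: 0

0


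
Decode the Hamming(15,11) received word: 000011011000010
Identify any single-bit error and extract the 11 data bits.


Syndrome = 12: error at position 12

Data: 01101001010 (corrected bit 12)


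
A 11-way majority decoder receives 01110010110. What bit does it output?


Ones: 6 out of 11
Threshold: 6

1 (6/11 voted 1)


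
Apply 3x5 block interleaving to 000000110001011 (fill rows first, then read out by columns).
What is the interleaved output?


Matrix:
  00000
  01100
  01011
Read columns: 000011010001001

000011010001001


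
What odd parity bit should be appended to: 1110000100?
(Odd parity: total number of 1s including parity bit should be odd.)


Number of 1s in data: 4
Parity bit: 1

1


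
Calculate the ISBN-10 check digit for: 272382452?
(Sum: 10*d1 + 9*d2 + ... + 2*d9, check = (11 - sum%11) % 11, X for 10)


Weighted sum: 213
213 mod 11 = 4

Check digit: 7


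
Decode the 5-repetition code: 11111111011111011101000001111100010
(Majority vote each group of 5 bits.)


Groups: 11111, 11101, 11110, 11101, 00000, 11111, 00010
Majority votes: 1111010

1111010


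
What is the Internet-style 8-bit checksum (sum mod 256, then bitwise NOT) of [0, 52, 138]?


Sum = 190 mod 256 = 190
Complement = 65

65


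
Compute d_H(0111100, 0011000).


XOR: 0100100
Count of 1s: 2

2


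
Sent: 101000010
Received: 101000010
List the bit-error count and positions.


XOR: 000000000

0 errors (received matches sent)


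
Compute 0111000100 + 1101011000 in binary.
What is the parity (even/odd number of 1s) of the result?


0111000100 = 452
1101011000 = 856
Sum = 1308 = 10100011100
1s count = 5

odd parity (5 ones in 10100011100)


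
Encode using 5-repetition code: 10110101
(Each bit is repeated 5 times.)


Each bit -> 5 copies

1111100000111111111100000111110000011111


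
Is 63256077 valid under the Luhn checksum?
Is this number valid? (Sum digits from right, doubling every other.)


Luhn sum = 30
30 mod 10 = 0

Valid (Luhn sum mod 10 = 0)


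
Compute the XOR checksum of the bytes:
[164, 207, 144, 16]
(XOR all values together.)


XOR chain: 164 ^ 207 ^ 144 ^ 16 = 235

235


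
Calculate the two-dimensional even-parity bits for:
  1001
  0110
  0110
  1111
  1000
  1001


Row parities: 000010
Column parities: 0111

Row P: 000010, Col P: 0111, Corner: 1


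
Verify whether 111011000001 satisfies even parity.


Number of 1s: 6

Yes, parity is correct (6 ones)


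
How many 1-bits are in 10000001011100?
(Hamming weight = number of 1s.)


Counting 1s in 10000001011100

5


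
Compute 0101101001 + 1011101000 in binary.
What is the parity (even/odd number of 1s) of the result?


0101101001 = 361
1011101000 = 744
Sum = 1105 = 10001010001
1s count = 4

even parity (4 ones in 10001010001)


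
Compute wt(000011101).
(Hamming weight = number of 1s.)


Counting 1s in 000011101

4


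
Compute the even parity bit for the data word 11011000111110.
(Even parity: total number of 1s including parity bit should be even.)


Number of 1s in data: 9
Parity bit: 1

1


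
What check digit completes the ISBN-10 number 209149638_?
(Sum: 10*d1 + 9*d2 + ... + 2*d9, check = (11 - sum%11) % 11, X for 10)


Weighted sum: 217
217 mod 11 = 8

Check digit: 3


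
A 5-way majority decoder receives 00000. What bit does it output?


Ones: 0 out of 5
Threshold: 3

0 (0/5 voted 1)


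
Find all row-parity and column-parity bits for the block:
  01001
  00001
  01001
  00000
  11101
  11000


Row parities: 010000
Column parities: 00100

Row P: 010000, Col P: 00100, Corner: 1


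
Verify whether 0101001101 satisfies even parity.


Number of 1s: 5

No, parity error (5 ones)


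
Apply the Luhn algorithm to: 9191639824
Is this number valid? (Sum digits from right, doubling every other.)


Luhn sum = 51
51 mod 10 = 1

Invalid (Luhn sum mod 10 = 1)


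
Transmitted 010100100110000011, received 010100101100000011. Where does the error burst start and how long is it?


XOR: 000000001010000000

Burst at position 8, length 3


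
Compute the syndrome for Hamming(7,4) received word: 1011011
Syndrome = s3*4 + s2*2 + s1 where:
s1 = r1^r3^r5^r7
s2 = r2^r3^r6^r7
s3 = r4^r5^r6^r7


s1=1, s2=1, s3=1

Syndrome = 7 (error at position 7)


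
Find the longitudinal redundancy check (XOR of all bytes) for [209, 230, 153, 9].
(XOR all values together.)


XOR chain: 209 ^ 230 ^ 153 ^ 9 = 167

167


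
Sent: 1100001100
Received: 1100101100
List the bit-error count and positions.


XOR: 0000100000

1 error(s) at position(s): 4


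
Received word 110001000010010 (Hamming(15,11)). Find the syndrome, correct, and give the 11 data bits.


Syndrome = 0: no error detected

Data: 00100010010 (no errors)


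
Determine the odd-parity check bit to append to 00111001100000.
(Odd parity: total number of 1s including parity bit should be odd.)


Number of 1s in data: 5
Parity bit: 0

0


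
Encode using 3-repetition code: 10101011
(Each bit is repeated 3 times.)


Each bit -> 3 copies

111000111000111000111111


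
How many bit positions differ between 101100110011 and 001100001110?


XOR: 100000111101
Count of 1s: 6

6


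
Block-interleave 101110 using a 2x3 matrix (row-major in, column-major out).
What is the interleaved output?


Matrix:
  101
  110
Read columns: 110110

110110


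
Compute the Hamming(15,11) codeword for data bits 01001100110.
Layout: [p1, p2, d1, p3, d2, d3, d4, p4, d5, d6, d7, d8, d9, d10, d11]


Parity bits: p1=1, p2=0, p3=1, p4=0

100110001100110


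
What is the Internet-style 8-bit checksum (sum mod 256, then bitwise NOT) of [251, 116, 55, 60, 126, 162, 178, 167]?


Sum = 1115 mod 256 = 91
Complement = 164

164


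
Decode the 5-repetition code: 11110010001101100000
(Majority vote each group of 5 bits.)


Groups: 11110, 01000, 11011, 00000
Majority votes: 1010

1010


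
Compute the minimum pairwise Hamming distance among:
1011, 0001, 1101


Comparing all pairs, minimum distance: 2
Can detect 1 errors, correct 0 errors

2


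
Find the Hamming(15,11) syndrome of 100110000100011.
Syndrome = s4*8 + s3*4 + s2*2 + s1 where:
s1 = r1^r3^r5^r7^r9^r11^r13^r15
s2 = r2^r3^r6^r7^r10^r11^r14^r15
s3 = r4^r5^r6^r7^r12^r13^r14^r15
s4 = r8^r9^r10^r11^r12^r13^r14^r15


s1=1, s2=1, s3=0, s4=1

Syndrome = 11 (error at position 11)


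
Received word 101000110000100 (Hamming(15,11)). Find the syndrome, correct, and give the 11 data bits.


Syndrome = 0: no error detected

Data: 10010000100 (no errors)


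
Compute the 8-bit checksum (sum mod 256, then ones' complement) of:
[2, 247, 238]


Sum = 487 mod 256 = 231
Complement = 24

24


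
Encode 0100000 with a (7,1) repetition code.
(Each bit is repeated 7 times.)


Each bit -> 7 copies

0000000111111100000000000000000000000000000000000


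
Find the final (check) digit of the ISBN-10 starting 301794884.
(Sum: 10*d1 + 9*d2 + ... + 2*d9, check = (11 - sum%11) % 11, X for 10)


Weighted sum: 225
225 mod 11 = 5

Check digit: 6


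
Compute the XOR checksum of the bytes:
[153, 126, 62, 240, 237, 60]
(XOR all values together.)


XOR chain: 153 ^ 126 ^ 62 ^ 240 ^ 237 ^ 60 = 248

248


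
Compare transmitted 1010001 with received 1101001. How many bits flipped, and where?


XOR: 0111000

3 error(s) at position(s): 1, 2, 3


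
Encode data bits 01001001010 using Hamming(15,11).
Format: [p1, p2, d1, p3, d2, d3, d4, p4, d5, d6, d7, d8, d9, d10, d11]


Parity bits: p1=0, p2=1, p3=1, p4=1

010110011001010


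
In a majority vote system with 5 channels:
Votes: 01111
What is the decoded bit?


Ones: 4 out of 5
Threshold: 3

1 (4/5 voted 1)


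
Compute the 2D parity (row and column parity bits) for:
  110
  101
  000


Row parities: 000
Column parities: 011

Row P: 000, Col P: 011, Corner: 0


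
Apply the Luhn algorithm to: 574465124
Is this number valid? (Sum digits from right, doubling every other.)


Luhn sum = 38
38 mod 10 = 8

Invalid (Luhn sum mod 10 = 8)


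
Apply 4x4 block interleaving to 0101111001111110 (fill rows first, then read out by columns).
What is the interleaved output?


Matrix:
  0101
  1110
  0111
  1110
Read columns: 0101111101111010

0101111101111010


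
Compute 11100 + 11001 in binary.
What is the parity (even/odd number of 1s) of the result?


11100 = 28
11001 = 25
Sum = 53 = 110101
1s count = 4

even parity (4 ones in 110101)


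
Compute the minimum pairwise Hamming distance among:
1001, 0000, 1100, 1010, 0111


Comparing all pairs, minimum distance: 2
Can detect 1 errors, correct 0 errors

2


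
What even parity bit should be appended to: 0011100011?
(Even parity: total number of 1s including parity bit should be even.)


Number of 1s in data: 5
Parity bit: 1

1


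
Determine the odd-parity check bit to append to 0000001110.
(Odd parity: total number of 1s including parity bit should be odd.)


Number of 1s in data: 3
Parity bit: 0

0


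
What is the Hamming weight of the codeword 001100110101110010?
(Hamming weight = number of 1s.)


Counting 1s in 001100110101110010

9


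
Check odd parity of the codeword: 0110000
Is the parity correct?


Number of 1s: 2

No, parity error (2 ones)


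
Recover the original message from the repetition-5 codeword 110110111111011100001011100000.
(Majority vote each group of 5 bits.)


Groups: 11011, 01111, 11011, 10000, 10111, 00000
Majority votes: 111010

111010


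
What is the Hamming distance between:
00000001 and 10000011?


XOR: 10000010
Count of 1s: 2

2


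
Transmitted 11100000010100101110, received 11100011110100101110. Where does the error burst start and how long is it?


XOR: 00000011100000000000

Burst at position 6, length 3


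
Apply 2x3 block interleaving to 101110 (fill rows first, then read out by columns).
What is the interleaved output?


Matrix:
  101
  110
Read columns: 110110

110110


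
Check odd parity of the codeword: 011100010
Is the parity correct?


Number of 1s: 4

No, parity error (4 ones)


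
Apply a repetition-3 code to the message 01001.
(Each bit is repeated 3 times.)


Each bit -> 3 copies

000111000000111


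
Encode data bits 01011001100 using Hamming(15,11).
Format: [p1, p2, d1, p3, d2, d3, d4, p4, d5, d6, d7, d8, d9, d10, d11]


Parity bits: p1=0, p2=1, p3=0, p4=1

010010111001100


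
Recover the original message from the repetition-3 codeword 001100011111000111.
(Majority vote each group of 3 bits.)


Groups: 001, 100, 011, 111, 000, 111
Majority votes: 001101

001101


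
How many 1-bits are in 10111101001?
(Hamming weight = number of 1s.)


Counting 1s in 10111101001

7


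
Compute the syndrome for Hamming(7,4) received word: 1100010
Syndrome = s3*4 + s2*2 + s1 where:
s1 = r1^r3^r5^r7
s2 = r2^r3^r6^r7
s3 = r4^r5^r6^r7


s1=1, s2=0, s3=1

Syndrome = 5 (error at position 5)


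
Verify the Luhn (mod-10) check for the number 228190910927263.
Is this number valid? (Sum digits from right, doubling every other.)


Luhn sum = 60
60 mod 10 = 0

Valid (Luhn sum mod 10 = 0)


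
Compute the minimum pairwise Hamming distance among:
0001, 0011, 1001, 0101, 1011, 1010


Comparing all pairs, minimum distance: 1
Can detect 0 errors, correct 0 errors

1


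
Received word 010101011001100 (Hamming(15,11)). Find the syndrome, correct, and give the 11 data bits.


Syndrome = 0: no error detected

Data: 00101001100 (no errors)


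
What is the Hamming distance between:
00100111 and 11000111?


XOR: 11100000
Count of 1s: 3

3


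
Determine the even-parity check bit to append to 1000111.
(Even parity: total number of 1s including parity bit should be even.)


Number of 1s in data: 4
Parity bit: 0

0


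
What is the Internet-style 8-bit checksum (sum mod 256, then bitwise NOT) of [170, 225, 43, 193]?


Sum = 631 mod 256 = 119
Complement = 136

136


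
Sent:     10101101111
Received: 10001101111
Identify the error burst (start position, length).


XOR: 00100000000

Burst at position 2, length 1


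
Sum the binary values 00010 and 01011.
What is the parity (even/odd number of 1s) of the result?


00010 = 2
01011 = 11
Sum = 13 = 1101
1s count = 3

odd parity (3 ones in 1101)


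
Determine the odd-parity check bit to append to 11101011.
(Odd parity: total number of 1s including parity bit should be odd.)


Number of 1s in data: 6
Parity bit: 1

1


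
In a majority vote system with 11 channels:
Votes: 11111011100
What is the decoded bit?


Ones: 8 out of 11
Threshold: 6

1 (8/11 voted 1)


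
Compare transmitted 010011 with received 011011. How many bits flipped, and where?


XOR: 001000

1 error(s) at position(s): 2


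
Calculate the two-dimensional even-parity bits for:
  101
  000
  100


Row parities: 001
Column parities: 001

Row P: 001, Col P: 001, Corner: 1


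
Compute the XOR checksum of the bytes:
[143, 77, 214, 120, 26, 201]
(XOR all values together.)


XOR chain: 143 ^ 77 ^ 214 ^ 120 ^ 26 ^ 201 = 191

191


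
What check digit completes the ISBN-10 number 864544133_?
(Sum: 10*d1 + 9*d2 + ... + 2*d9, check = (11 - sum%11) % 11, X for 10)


Weighted sum: 264
264 mod 11 = 0

Check digit: 0


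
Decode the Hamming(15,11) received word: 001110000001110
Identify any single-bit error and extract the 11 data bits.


Syndrome = 13: error at position 13

Data: 11000001010 (corrected bit 13)


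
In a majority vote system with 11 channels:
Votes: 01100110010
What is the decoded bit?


Ones: 5 out of 11
Threshold: 6

0 (5/11 voted 1)


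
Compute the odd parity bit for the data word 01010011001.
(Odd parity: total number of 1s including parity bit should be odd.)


Number of 1s in data: 5
Parity bit: 0

0


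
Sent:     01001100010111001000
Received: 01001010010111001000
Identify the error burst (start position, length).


XOR: 00000110000000000000

Burst at position 5, length 2


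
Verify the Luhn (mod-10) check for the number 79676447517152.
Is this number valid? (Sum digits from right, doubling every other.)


Luhn sum = 57
57 mod 10 = 7

Invalid (Luhn sum mod 10 = 7)


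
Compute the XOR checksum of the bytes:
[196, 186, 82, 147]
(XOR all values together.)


XOR chain: 196 ^ 186 ^ 82 ^ 147 = 191

191


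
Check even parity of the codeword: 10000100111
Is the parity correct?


Number of 1s: 5

No, parity error (5 ones)


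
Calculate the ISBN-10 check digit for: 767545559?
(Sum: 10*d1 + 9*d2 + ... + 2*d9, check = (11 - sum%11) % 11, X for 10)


Weighted sum: 317
317 mod 11 = 9

Check digit: 2


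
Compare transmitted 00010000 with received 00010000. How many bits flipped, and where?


XOR: 00000000

0 errors (received matches sent)


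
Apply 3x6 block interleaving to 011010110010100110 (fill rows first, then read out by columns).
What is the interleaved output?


Matrix:
  011010
  110010
  100110
Read columns: 011110100001111000

011110100001111000


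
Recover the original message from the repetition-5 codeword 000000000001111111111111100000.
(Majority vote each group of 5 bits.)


Groups: 00000, 00000, 01111, 11111, 11111, 00000
Majority votes: 001110

001110


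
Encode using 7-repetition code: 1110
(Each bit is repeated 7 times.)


Each bit -> 7 copies

1111111111111111111110000000


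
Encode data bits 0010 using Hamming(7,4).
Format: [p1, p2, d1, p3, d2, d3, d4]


Parity bits: p1=0, p2=1, p3=1

0101010


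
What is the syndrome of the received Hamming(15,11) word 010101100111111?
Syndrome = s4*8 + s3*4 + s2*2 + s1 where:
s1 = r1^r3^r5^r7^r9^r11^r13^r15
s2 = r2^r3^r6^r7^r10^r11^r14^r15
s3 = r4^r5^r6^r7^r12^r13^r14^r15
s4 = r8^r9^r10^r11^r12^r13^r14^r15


s1=0, s2=1, s3=1, s4=0

Syndrome = 6 (error at position 6)


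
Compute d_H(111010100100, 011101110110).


XOR: 100111010010
Count of 1s: 6

6


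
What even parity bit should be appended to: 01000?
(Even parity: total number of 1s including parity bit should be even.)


Number of 1s in data: 1
Parity bit: 1

1


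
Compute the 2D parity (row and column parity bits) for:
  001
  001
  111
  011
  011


Row parities: 11100
Column parities: 111

Row P: 11100, Col P: 111, Corner: 1


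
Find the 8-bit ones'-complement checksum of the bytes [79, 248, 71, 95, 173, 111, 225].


Sum = 1002 mod 256 = 234
Complement = 21

21


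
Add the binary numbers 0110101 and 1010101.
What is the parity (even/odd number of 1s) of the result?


0110101 = 53
1010101 = 85
Sum = 138 = 10001010
1s count = 3

odd parity (3 ones in 10001010)


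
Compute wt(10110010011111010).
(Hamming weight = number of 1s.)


Counting 1s in 10110010011111010

10


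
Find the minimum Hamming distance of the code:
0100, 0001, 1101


Comparing all pairs, minimum distance: 2
Can detect 1 errors, correct 0 errors

2


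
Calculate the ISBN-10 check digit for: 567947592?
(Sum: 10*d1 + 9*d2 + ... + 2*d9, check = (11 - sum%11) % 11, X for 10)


Weighted sum: 333
333 mod 11 = 3

Check digit: 8


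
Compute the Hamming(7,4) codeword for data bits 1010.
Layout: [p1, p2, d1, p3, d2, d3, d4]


Parity bits: p1=1, p2=0, p3=1

1011010


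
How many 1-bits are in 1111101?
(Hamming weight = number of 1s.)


Counting 1s in 1111101

6


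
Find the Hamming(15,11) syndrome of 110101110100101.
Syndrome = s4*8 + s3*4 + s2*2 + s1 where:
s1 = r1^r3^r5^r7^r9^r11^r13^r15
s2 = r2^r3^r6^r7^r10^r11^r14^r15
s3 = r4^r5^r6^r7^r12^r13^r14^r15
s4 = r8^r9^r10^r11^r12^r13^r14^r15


s1=0, s2=1, s3=1, s4=0

Syndrome = 6 (error at position 6)


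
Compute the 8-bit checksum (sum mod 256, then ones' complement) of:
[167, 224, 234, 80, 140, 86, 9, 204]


Sum = 1144 mod 256 = 120
Complement = 135

135


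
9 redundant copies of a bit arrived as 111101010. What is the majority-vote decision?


Ones: 6 out of 9
Threshold: 5

1 (6/9 voted 1)


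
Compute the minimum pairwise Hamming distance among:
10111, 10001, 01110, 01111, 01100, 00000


Comparing all pairs, minimum distance: 1
Can detect 0 errors, correct 0 errors

1


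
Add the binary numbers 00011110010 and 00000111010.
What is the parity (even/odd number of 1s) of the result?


00011110010 = 242
00000111010 = 58
Sum = 300 = 100101100
1s count = 4

even parity (4 ones in 100101100)


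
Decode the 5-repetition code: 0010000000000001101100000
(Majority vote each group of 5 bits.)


Groups: 00100, 00000, 00000, 11011, 00000
Majority votes: 00010

00010


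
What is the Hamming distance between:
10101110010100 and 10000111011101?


XOR: 00101001001001
Count of 1s: 5

5


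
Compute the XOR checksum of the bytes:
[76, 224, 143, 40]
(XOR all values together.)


XOR chain: 76 ^ 224 ^ 143 ^ 40 = 11

11


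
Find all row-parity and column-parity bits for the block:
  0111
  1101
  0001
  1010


Row parities: 1110
Column parities: 0001

Row P: 1110, Col P: 0001, Corner: 1


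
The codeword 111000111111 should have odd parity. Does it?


Number of 1s: 9

Yes, parity is correct (9 ones)


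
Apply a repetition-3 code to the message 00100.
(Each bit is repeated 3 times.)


Each bit -> 3 copies

000000111000000


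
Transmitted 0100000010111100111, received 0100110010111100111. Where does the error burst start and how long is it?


XOR: 0000110000000000000

Burst at position 4, length 2


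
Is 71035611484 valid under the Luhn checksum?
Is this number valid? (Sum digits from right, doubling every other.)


Luhn sum = 41
41 mod 10 = 1

Invalid (Luhn sum mod 10 = 1)


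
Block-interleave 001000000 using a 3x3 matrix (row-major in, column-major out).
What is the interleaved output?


Matrix:
  001
  000
  000
Read columns: 000000100

000000100


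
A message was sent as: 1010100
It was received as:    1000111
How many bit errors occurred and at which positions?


XOR: 0010011

3 error(s) at position(s): 2, 5, 6


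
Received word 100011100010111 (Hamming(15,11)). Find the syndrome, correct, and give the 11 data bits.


Syndrome = 2: error at position 2

Data: 01110010111 (corrected bit 2)


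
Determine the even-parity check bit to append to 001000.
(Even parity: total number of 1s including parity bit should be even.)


Number of 1s in data: 1
Parity bit: 1

1


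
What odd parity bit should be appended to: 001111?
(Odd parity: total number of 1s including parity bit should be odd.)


Number of 1s in data: 4
Parity bit: 1

1


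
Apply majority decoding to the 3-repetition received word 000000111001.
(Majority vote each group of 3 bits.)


Groups: 000, 000, 111, 001
Majority votes: 0010

0010


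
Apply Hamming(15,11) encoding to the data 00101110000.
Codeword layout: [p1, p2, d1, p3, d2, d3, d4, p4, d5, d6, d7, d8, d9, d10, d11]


Parity bits: p1=0, p2=1, p3=1, p4=1

010101011110000


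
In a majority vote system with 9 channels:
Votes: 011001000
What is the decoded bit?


Ones: 3 out of 9
Threshold: 5

0 (3/9 voted 1)


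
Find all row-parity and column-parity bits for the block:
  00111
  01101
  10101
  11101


Row parities: 1110
Column parities: 00010

Row P: 1110, Col P: 00010, Corner: 1


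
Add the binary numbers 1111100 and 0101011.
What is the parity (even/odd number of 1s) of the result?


1111100 = 124
0101011 = 43
Sum = 167 = 10100111
1s count = 5

odd parity (5 ones in 10100111)


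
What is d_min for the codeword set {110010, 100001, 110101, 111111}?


Comparing all pairs, minimum distance: 2
Can detect 1 errors, correct 0 errors

2


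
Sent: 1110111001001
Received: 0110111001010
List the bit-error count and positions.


XOR: 1000000000011

3 error(s) at position(s): 0, 11, 12


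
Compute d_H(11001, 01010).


XOR: 10011
Count of 1s: 3

3


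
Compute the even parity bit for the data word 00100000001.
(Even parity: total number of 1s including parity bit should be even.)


Number of 1s in data: 2
Parity bit: 0

0


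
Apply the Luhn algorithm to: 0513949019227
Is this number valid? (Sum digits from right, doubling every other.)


Luhn sum = 57
57 mod 10 = 7

Invalid (Luhn sum mod 10 = 7)


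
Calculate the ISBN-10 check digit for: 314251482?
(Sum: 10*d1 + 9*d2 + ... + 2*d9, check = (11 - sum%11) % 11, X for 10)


Weighted sum: 164
164 mod 11 = 10

Check digit: 1


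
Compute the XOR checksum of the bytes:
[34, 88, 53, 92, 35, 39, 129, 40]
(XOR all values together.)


XOR chain: 34 ^ 88 ^ 53 ^ 92 ^ 35 ^ 39 ^ 129 ^ 40 = 190

190


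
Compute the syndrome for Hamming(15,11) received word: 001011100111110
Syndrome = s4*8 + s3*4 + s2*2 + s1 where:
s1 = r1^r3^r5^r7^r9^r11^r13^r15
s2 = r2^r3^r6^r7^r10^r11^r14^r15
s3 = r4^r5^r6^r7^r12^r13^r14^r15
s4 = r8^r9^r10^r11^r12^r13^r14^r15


s1=1, s2=0, s3=0, s4=1

Syndrome = 9 (error at position 9)


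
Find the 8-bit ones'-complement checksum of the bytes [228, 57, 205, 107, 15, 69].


Sum = 681 mod 256 = 169
Complement = 86

86


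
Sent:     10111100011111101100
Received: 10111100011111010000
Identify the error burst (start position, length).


XOR: 00000000000000111100

Burst at position 14, length 4


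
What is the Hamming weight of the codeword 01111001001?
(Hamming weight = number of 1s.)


Counting 1s in 01111001001

6


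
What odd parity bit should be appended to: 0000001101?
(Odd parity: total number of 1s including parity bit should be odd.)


Number of 1s in data: 3
Parity bit: 0

0


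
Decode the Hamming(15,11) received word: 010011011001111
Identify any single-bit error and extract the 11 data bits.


Syndrome = 0: no error detected

Data: 01101001111 (no errors)


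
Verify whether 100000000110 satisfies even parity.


Number of 1s: 3

No, parity error (3 ones)


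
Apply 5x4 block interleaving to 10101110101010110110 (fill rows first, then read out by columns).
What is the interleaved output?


Matrix:
  1010
  1110
  1010
  1011
  0110
Read columns: 11110010011111100010

11110010011111100010


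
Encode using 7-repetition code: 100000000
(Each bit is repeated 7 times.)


Each bit -> 7 copies

111111100000000000000000000000000000000000000000000000000000000


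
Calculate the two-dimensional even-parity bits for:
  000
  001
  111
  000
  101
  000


Row parities: 011000
Column parities: 011

Row P: 011000, Col P: 011, Corner: 0


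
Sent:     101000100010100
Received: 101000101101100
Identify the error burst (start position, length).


XOR: 000000001111000

Burst at position 8, length 4


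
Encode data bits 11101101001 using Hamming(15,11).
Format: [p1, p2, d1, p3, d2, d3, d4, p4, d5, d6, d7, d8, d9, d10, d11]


Parity bits: p1=0, p2=0, p3=0, p4=0

001011001101001


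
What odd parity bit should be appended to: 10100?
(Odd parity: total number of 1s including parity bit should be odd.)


Number of 1s in data: 2
Parity bit: 1

1


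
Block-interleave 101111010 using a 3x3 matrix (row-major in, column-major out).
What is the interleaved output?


Matrix:
  101
  111
  010
Read columns: 110011110

110011110


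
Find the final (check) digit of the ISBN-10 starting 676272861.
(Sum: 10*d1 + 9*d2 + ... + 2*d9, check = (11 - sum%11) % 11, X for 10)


Weighted sum: 289
289 mod 11 = 3

Check digit: 8


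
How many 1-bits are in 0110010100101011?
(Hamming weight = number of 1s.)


Counting 1s in 0110010100101011

8


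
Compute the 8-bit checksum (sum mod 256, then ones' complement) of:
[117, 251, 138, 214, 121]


Sum = 841 mod 256 = 73
Complement = 182

182


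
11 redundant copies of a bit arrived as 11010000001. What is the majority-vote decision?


Ones: 4 out of 11
Threshold: 6

0 (4/11 voted 1)


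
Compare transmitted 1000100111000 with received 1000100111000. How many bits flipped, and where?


XOR: 0000000000000

0 errors (received matches sent)


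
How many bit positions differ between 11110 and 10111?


XOR: 01001
Count of 1s: 2

2


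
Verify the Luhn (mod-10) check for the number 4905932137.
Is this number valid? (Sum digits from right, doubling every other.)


Luhn sum = 52
52 mod 10 = 2

Invalid (Luhn sum mod 10 = 2)


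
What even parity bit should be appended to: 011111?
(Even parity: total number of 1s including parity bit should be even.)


Number of 1s in data: 5
Parity bit: 1

1


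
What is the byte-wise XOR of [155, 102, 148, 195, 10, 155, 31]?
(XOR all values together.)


XOR chain: 155 ^ 102 ^ 148 ^ 195 ^ 10 ^ 155 ^ 31 = 36

36


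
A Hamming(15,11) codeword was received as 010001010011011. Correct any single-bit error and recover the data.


Syndrome = 10: error at position 10

Data: 00100111011 (corrected bit 10)


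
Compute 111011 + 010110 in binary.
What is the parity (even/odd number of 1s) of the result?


111011 = 59
010110 = 22
Sum = 81 = 1010001
1s count = 3

odd parity (3 ones in 1010001)


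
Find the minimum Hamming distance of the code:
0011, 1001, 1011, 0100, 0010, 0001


Comparing all pairs, minimum distance: 1
Can detect 0 errors, correct 0 errors

1
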